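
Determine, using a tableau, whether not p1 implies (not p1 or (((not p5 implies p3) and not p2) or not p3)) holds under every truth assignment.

Assume the negation and expand:
Initial set: {not (not p1 implies (not p1 or (((not p5 implies p3) and not p2) or not p3)))}.
not (not p1 implies (not p1 or (((not p5 implies p3) and not p2) or not p3))): α-rule — add not p1, not (not p1 or (((not p5 implies p3) and not p2) or not p3)).
not (not p1 or (((not p5 implies p3) and not p2) or not p3)): α-rule — add not not p1, not (((not p5 implies p3) and not p2) or not p3).
× closes — contains both p1 and not p1.
All 1 branch closes.
Every branch closed, so the negation is unsatisfiable and the formula is valid.

Valid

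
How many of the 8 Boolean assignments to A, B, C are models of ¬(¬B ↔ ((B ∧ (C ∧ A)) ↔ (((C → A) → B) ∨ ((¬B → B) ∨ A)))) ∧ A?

Initial set: {T (¬(¬B ↔ ((B ∧ (C ∧ A)) ↔ (((C → A) → B) ∨ ((¬B → B) ∨ A)))) ∧ A)}.
T (¬(¬B ↔ ((B ∧ (C ∧ A)) ↔ (((C → A) → B) ∨ ((¬B → B) ∨ A)))) ∧ A): α-rule — add T ¬(¬B ↔ ((B ∧ (C ∧ A)) ↔ (((C → A) → B) ∨ ((¬B → B) ∨ A)))), T A.
T ¬(¬B ↔ ((B ∧ (C ∧ A)) ↔ (((C → A) → B) ∨ ((¬B → B) ∨ A)))): β-rule — branch into T ¬B, F ((B ∧ (C ∧ A)) ↔ (((C → A) → B) ∨ ((¬B → B) ∨ A)))  //  F ¬B, T ((B ∧ (C ∧ A)) ↔ (((C → A) → B) ∨ ((¬B → B) ∨ A))).
  branch 1 (add T ¬B, F ((B ∧ (C ∧ A)) ↔ (((C → A) → B) ∨ ((¬B → B) ∨ A)))):
    F ((B ∧ (C ∧ A)) ↔ (((C → A) → B) ∨ ((¬B → B) ∨ A))): β-rule — branch into T (B ∧ (C ∧ A)), F (((C → A) → B) ∨ ((¬B → B) ∨ A))  //  F (B ∧ (C ∧ A)), T (((C → A) → B) ∨ ((¬B → B) ∨ A)).
      branch 1.1 (add T (B ∧ (C ∧ A)), F (((C → A) → B) ∨ ((¬B → B) ∨ A))):
        T (B ∧ (C ∧ A)): α-rule — add T B, T (C ∧ A).
        × closes — contains both B and ¬B.
      branch 1.2 (add F (B ∧ (C ∧ A)), T (((C → A) → B) ∨ ((¬B → B) ∨ A))):
        F (B ∧ (C ∧ A)): β-rule — branch into F B  //  F (C ∧ A).
          branch 1.2.1 (add F B):
            T (((C → A) → B) ∨ ((¬B → B) ∨ A)): β-rule — branch into T ((C → A) → B)  //  T ((¬B → B) ∨ A).
              branch 1.2.1.1 (add T ((C → A) → B)):
                T ((C → A) → B): β-rule — branch into F (C → A)  //  T B.
                  branch 1.2.1.1.1 (add F (C → A)):
                    F (C → A): α-rule — add T C, F A.
                    × closes — contains both A and ¬A.
                  branch 1.2.1.1.2 (add T B):
                    × closes — contains both B and ¬B.
              branch 1.2.1.2 (add T ((¬B → B) ∨ A)):
                T ((¬B → B) ∨ A): β-rule — branch into T (¬B → B)  //  T A.
                  branch 1.2.1.2.1 (add T (¬B → B)):
                    T (¬B → B): β-rule — branch into F ¬B  //  T B.
                      branch 1.2.1.2.1.1 (add F ¬B):
                        × closes — contains both B and ¬B.
                      branch 1.2.1.2.1.2 (add T B):
                        × closes — contains both B and ¬B.
                  branch 1.2.1.2.2 (add T A):
                    ○ open, literals {A=true, B=false}.
          branch 1.2.2 (add F (C ∧ A)):
            T (((C → A) → B) ∨ ((¬B → B) ∨ A)): β-rule — branch into T ((C → A) → B)  //  T ((¬B → B) ∨ A).
              branch 1.2.2.1 (add T ((C → A) → B)):
                F (C ∧ A): β-rule — branch into F C  //  F A.
                  branch 1.2.2.1.1 (add F C):
                    T ((C → A) → B): β-rule — branch into F (C → A)  //  T B.
                      branch 1.2.2.1.1.1 (add F (C → A)):
                        F (C → A): α-rule — add T C, F A.
                        × closes — contains both C and ¬C.
                      branch 1.2.2.1.1.2 (add T B):
                        × closes — contains both B and ¬B.
                  branch 1.2.2.1.2 (add F A):
                    × closes — contains both A and ¬A.
              branch 1.2.2.2 (add T ((¬B → B) ∨ A)):
                F (C ∧ A): β-rule — branch into F C  //  F A.
                  branch 1.2.2.2.1 (add F C):
                    T ((¬B → B) ∨ A): β-rule — branch into T (¬B → B)  //  T A.
                      branch 1.2.2.2.1.1 (add T (¬B → B)):
                        T (¬B → B): β-rule — branch into F ¬B  //  T B.
                          branch 1.2.2.2.1.1.1 (add F ¬B):
                            × closes — contains both B and ¬B.
                          branch 1.2.2.2.1.1.2 (add T B):
                            × closes — contains both B and ¬B.
                      branch 1.2.2.2.1.2 (add T A):
                        ○ open, literals {A=true, B=false, C=false}.
                  branch 1.2.2.2.2 (add F A):
                    × closes — contains both A and ¬A.
  branch 2 (add F ¬B, T ((B ∧ (C ∧ A)) ↔ (((C → A) → B) ∨ ((¬B → B) ∨ A)))):
    T ((B ∧ (C ∧ A)) ↔ (((C → A) → B) ∨ ((¬B → B) ∨ A))): β-rule — branch into T (B ∧ (C ∧ A)), T (((C → A) → B) ∨ ((¬B → B) ∨ A))  //  F (B ∧ (C ∧ A)), F (((C → A) → B) ∨ ((¬B → B) ∨ A)).
      branch 2.1 (add T (B ∧ (C ∧ A)), T (((C → A) → B) ∨ ((¬B → B) ∨ A))):
        T (B ∧ (C ∧ A)): α-rule — add T B, T (C ∧ A).
        T (C ∧ A): α-rule — add T C, T A.
        T (((C → A) → B) ∨ ((¬B → B) ∨ A)): β-rule — branch into T ((C → A) → B)  //  T ((¬B → B) ∨ A).
          branch 2.1.1 (add T ((C → A) → B)):
            T ((C → A) → B): β-rule — branch into F (C → A)  //  T B.
              branch 2.1.1.1 (add F (C → A)):
                F (C → A): α-rule — add T C, F A.
                × closes — contains both A and ¬A.
              branch 2.1.1.2 (add T B):
                ○ open, literals {A=true, B=true, C=true}.
          branch 2.1.2 (add T ((¬B → B) ∨ A)):
            T ((¬B → B) ∨ A): β-rule — branch into T (¬B → B)  //  T A.
              branch 2.1.2.1 (add T (¬B → B)):
                T (¬B → B): β-rule — branch into F ¬B  //  T B.
                  branch 2.1.2.1.1 (add F ¬B):
                    ○ open, literals {A=true, B=true, C=true}.
                  branch 2.1.2.1.2 (add T B):
                    ○ open, literals {A=true, B=true, C=true}.
              branch 2.1.2.2 (add T A):
                ○ open, literals {A=true, B=true, C=true}.
      branch 2.2 (add F (B ∧ (C ∧ A)), F (((C → A) → B) ∨ ((¬B → B) ∨ A))):
        F (((C → A) → B) ∨ ((¬B → B) ∨ A)): α-rule — add F ((C → A) → B), F ((¬B → B) ∨ A).
        F ((C → A) → B): α-rule — add T (C → A), F B.
        × closes — contains both B and ¬B.
13 branches closed, 6 open.
Each open branch fixes some atoms; the unmentioned ones are free. Counting distinct full assignments: branch {A=true, B=false} (C) contributes 2 new; branch {A=true, B=false, C=false} (none free) contributes 0 new; branch {A=true, B=true, C=true} (none free) contributes 1 new; branch {A=true, B=true, C=true} (none free) contributes 0 new; branch {A=true, B=true, C=true} (none free) contributes 0 new; branch {A=true, B=true, C=true} (none free) contributes 0 new. Total: 3.

3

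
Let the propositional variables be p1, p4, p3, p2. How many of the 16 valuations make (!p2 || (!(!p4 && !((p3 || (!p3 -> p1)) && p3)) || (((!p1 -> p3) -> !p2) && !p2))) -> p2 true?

8

Initial set: {((!p2 || (!(!p4 && !((p3 || (!p3 -> p1)) && p3)) || (((!p1 -> p3) -> !p2) && !p2))) -> p2)}.
((!p2 || (!(!p4 && !((p3 || (!p3 -> p1)) && p3)) || (((!p1 -> p3) -> !p2) && !p2))) -> p2): β-rule — branch into !(!p2 || (!(!p4 && !((p3 || (!p3 -> p1)) && p3)) || (((!p1 -> p3) -> !p2) && !p2)))  //  p2.
  branch 1 (add !(!p2 || (!(!p4 && !((p3 || (!p3 -> p1)) && p3)) || (((!p1 -> p3) -> !p2) && !p2)))):
    !(!p2 || (!(!p4 && !((p3 || (!p3 -> p1)) && p3)) || (((!p1 -> p3) -> !p2) && !p2))): α-rule — add !!p2, !(!(!p4 && !((p3 || (!p3 -> p1)) && p3)) || (((!p1 -> p3) -> !p2) && !p2)).
    !(!(!p4 && !((p3 || (!p3 -> p1)) && p3)) || (((!p1 -> p3) -> !p2) && !p2)): α-rule — add !!(!p4 && !((p3 || (!p3 -> p1)) && p3)), !(((!p1 -> p3) -> !p2) && !p2).
    !!(!p4 && !((p3 || (!p3 -> p1)) && p3)): α-rule — add !p4, !((p3 || (!p3 -> p1)) && p3).
    !(((!p1 -> p3) -> !p2) && !p2): β-rule — branch into !((!p1 -> p3) -> !p2)  //  !!p2.
      branch 1.1 (add !((!p1 -> p3) -> !p2)):
        !((!p1 -> p3) -> !p2): α-rule — add (!p1 -> p3), !!p2.
        !((p3 || (!p3 -> p1)) && p3): β-rule — branch into !(p3 || (!p3 -> p1))  //  !p3.
          branch 1.1.1 (add !(p3 || (!p3 -> p1))):
            !(p3 || (!p3 -> p1)): α-rule — add !p3, !(!p3 -> p1).
            !(!p3 -> p1): α-rule — add !p3, !p1.
            (!p1 -> p3): β-rule — branch into !!p1  //  p3.
              branch 1.1.1.1 (add !!p1):
                × closes — contains both p1 and !p1.
              branch 1.1.1.2 (add p3):
                × closes — contains both p3 and !p3.
          branch 1.1.2 (add !p3):
            (!p1 -> p3): β-rule — branch into !!p1  //  p3.
              branch 1.1.2.1 (add !!p1):
                ○ open, literals {p1=T, p2=T, p3=F, p4=F}.
              branch 1.1.2.2 (add p3):
                × closes — contains both p3 and !p3.
      branch 1.2 (add !!p2):
        !((p3 || (!p3 -> p1)) && p3): β-rule — branch into !(p3 || (!p3 -> p1))  //  !p3.
          branch 1.2.1 (add !(p3 || (!p3 -> p1))):
            !(p3 || (!p3 -> p1)): α-rule — add !p3, !(!p3 -> p1).
            !(!p3 -> p1): α-rule — add !p3, !p1.
            ○ open, literals {p1=F, p2=T, p3=F, p4=F}.
          branch 1.2.2 (add !p3):
            ○ open, literals {p2=T, p3=F, p4=F}.
  branch 2 (add p2):
    ○ open, literals {p2=T}.
3 branches closed, 4 open.
Each open branch fixes some atoms; the unmentioned ones are free. Counting distinct full assignments: branch {p1=T, p2=T, p3=F, p4=F} (none free) contributes 1 new; branch {p1=F, p2=T, p3=F, p4=F} (none free) contributes 1 new; branch {p2=T, p3=F, p4=F} (p1) contributes 0 new; branch {p2=T} (p1, p4, p3) contributes 6 new. Total: 8.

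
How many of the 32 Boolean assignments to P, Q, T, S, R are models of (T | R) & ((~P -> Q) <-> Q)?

Initial set: {T ((T | R) & ((~P -> Q) <-> Q))}.
T ((T | R) & ((~P -> Q) <-> Q)): α-rule — add T (T | R), T ((~P -> Q) <-> Q).
T (T | R): β-rule — branch into T T  //  T R.
  branch 1 (add T T):
    T ((~P -> Q) <-> Q): β-rule — branch into T (~P -> Q), T Q  //  F (~P -> Q), F Q.
      branch 1.1 (add T (~P -> Q), T Q):
        T (~P -> Q): β-rule — branch into F ~P  //  T Q.
          branch 1.1.1 (add F ~P):
            ○ open, literals {P=T, Q=T, T=T}.
          branch 1.1.2 (add T Q):
            ○ open, literals {Q=T, T=T}.
      branch 1.2 (add F (~P -> Q), F Q):
        F (~P -> Q): α-rule — add T ~P, F Q.
        ○ open, literals {P=F, Q=F, T=T}.
  branch 2 (add T R):
    T ((~P -> Q) <-> Q): β-rule — branch into T (~P -> Q), T Q  //  F (~P -> Q), F Q.
      branch 2.1 (add T (~P -> Q), T Q):
        T (~P -> Q): β-rule — branch into F ~P  //  T Q.
          branch 2.1.1 (add F ~P):
            ○ open, literals {P=T, Q=T, R=T}.
          branch 2.1.2 (add T Q):
            ○ open, literals {Q=T, R=T}.
      branch 2.2 (add F (~P -> Q), F Q):
        F (~P -> Q): α-rule — add T ~P, F Q.
        ○ open, literals {P=F, Q=F, R=T}.
0 branches closed, 6 open.
Each open branch fixes some atoms; the unmentioned ones are free. Counting distinct full assignments: branch {P=T, Q=T, T=T} (S, R) contributes 4 new; branch {Q=T, T=T} (P, S, R) contributes 4 new; branch {P=F, Q=F, T=T} (S, R) contributes 4 new; branch {P=T, Q=T, R=T} (T, S) contributes 2 new; branch {Q=T, R=T} (P, T, S) contributes 2 new; branch {P=F, Q=F, R=T} (T, S) contributes 2 new. Total: 18.

18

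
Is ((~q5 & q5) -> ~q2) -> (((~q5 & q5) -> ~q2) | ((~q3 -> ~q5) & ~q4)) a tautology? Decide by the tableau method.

Assume the negation and expand:
Initial set: {~(((~q5 & q5) -> ~q2) -> (((~q5 & q5) -> ~q2) | ((~q3 -> ~q5) & ~q4)))}.
~(((~q5 & q5) -> ~q2) -> (((~q5 & q5) -> ~q2) | ((~q3 -> ~q5) & ~q4))): α-rule — add ((~q5 & q5) -> ~q2), ~(((~q5 & q5) -> ~q2) | ((~q3 -> ~q5) & ~q4)).
~(((~q5 & q5) -> ~q2) | ((~q3 -> ~q5) & ~q4)): α-rule — add ~((~q5 & q5) -> ~q2), ~((~q3 -> ~q5) & ~q4).
~((~q5 & q5) -> ~q2): α-rule — add (~q5 & q5), ~~q2.
(~q5 & q5): α-rule — add ~q5, q5.
× closes — contains both q5 and ~q5.
All 1 branch closes.
Every branch closed, so the negation is unsatisfiable and the formula is valid.

Valid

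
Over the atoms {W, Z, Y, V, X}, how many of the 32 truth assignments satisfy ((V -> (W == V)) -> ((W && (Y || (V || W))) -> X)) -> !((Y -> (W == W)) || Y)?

Initial set: {(((V -> (W == V)) -> ((W && (Y || (V || W))) -> X)) -> !((Y -> (W == W)) || Y))}.
(((V -> (W == V)) -> ((W && (Y || (V || W))) -> X)) -> !((Y -> (W == W)) || Y)): β-rule — branch into !((V -> (W == V)) -> ((W && (Y || (V || W))) -> X))  //  !((Y -> (W == W)) || Y).
  branch 1 (add !((V -> (W == V)) -> ((W && (Y || (V || W))) -> X))):
    !((V -> (W == V)) -> ((W && (Y || (V || W))) -> X)): α-rule — add (V -> (W == V)), !((W && (Y || (V || W))) -> X).
    !((W && (Y || (V || W))) -> X): α-rule — add (W && (Y || (V || W))), !X.
    (W && (Y || (V || W))): α-rule — add W, (Y || (V || W)).
    (V -> (W == V)): β-rule — branch into !V  //  (W == V).
      branch 1.1 (add !V):
        (Y || (V || W)): β-rule — branch into Y  //  (V || W).
          branch 1.1.1 (add Y):
            ○ open, literals {V=F, W=T, X=F, Y=T}.
          branch 1.1.2 (add (V || W)):
            (V || W): β-rule — branch into V  //  W.
              branch 1.1.2.1 (add V):
                × closes — contains both V and !V.
              branch 1.1.2.2 (add W):
                ○ open, literals {V=F, W=T, X=F}.
      branch 1.2 (add (W == V)):
        (Y || (V || W)): β-rule — branch into Y  //  (V || W).
          branch 1.2.1 (add Y):
            (W == V): β-rule — branch into W, V  //  !W, !V.
              branch 1.2.1.1 (add W, V):
                ○ open, literals {V=T, W=T, X=F, Y=T}.
              branch 1.2.1.2 (add !W, !V):
                × closes — contains both W and !W.
          branch 1.2.2 (add (V || W)):
            (W == V): β-rule — branch into W, V  //  !W, !V.
              branch 1.2.2.1 (add W, V):
                (V || W): β-rule — branch into V  //  W.
                  branch 1.2.2.1.1 (add V):
                    ○ open, literals {V=T, W=T, X=F}.
                  branch 1.2.2.1.2 (add W):
                    ○ open, literals {V=T, W=T, X=F}.
              branch 1.2.2.2 (add !W, !V):
                × closes — contains both W and !W.
  branch 2 (add !((Y -> (W == W)) || Y)):
    !((Y -> (W == W)) || Y): α-rule — add !(Y -> (W == W)), !Y.
    !(Y -> (W == W)): α-rule — add Y, !(W == W).
    × closes — contains both Y and !Y.
4 branches closed, 5 open.
Each open branch fixes some atoms; the unmentioned ones are free. Counting distinct full assignments: branch {V=F, W=T, X=F, Y=T} (Z) contributes 2 new; branch {V=F, W=T, X=F} (Z, Y) contributes 2 new; branch {V=T, W=T, X=F, Y=T} (Z) contributes 2 new; branch {V=T, W=T, X=F} (Z, Y) contributes 2 new; branch {V=T, W=T, X=F} (Z, Y) contributes 0 new. Total: 8.

8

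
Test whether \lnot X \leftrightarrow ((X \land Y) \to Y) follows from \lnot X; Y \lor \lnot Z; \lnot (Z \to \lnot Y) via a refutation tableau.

Yes

Initial set: {\lnot X; (Y \lor \lnot Z); \lnot (Z \to \lnot Y); \lnot (\lnot X \leftrightarrow ((X \land Y) \to Y))}.
\lnot (Z \to \lnot Y): α-rule — add Z, \lnot \lnot Y.
(Y \lor \lnot Z): β-rule — branch into Y  //  \lnot Z.
  branch 1 (add Y):
    \lnot (\lnot X \leftrightarrow ((X \land Y) \to Y)): β-rule — branch into \lnot X, \lnot ((X \land Y) \to Y)  //  \lnot \lnot X, ((X \land Y) \to Y).
      branch 1.1 (add \lnot X, \lnot ((X \land Y) \to Y)):
        \lnot ((X \land Y) \to Y): α-rule — add (X \land Y), \lnot Y.
        × closes — contains both Y and \lnot Y.
      branch 1.2 (add \lnot \lnot X, ((X \land Y) \to Y)):
        × closes — contains both X and \lnot X.
  branch 2 (add \lnot Z):
    × closes — contains both Z and \lnot Z.
All 3 branches close.
Every branch closed, so the premises entail the conclusion.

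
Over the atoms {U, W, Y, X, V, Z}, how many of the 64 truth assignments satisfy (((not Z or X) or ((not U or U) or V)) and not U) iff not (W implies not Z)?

32

Initial set: {((((not Z or X) or ((not U or U) or V)) and not U) iff not (W implies not Z))}.
((((not Z or X) or ((not U or U) or V)) and not U) iff not (W implies not Z)): β-rule — branch into (((not Z or X) or ((not U or U) or V)) and not U), not (W implies not Z)  //  not (((not Z or X) or ((not U or U) or V)) and not U), not not (W implies not Z).
  branch 1 (add (((not Z or X) or ((not U or U) or V)) and not U), not (W implies not Z)):
    (((not Z or X) or ((not U or U) or V)) and not U): α-rule — add ((not Z or X) or ((not U or U) or V)), not U.
    not (W implies not Z): α-rule — add W, not not Z.
    ((not Z or X) or ((not U or U) or V)): β-rule — branch into (not Z or X)  //  ((not U or U) or V).
      branch 1.1 (add (not Z or X)):
        (not Z or X): β-rule — branch into not Z  //  X.
          branch 1.1.1 (add not Z):
            × closes — contains both Z and not Z.
          branch 1.1.2 (add X):
            ○ open, literals {U=0, W=1, X=1, Z=1}.
      branch 1.2 (add ((not U or U) or V)):
        ((not U or U) or V): β-rule — branch into (not U or U)  //  V.
          branch 1.2.1 (add (not U or U)):
            (not U or U): β-rule — branch into not U  //  U.
              branch 1.2.1.1 (add not U):
                ○ open, literals {U=0, W=1, Z=1}.
              branch 1.2.1.2 (add U):
                × closes — contains both U and not U.
          branch 1.2.2 (add V):
            ○ open, literals {U=0, V=1, W=1, Z=1}.
  branch 2 (add not (((not Z or X) or ((not U or U) or V)) and not U), not not (W implies not Z)):
    not (((not Z or X) or ((not U or U) or V)) and not U): β-rule — branch into not ((not Z or X) or ((not U or U) or V))  //  not not U.
      branch 2.1 (add not ((not Z or X) or ((not U or U) or V))):
        not ((not Z or X) or ((not U or U) or V)): α-rule — add not (not Z or X), not ((not U or U) or V).
        not (not Z or X): α-rule — add not not Z, not X.
        not ((not U or U) or V): α-rule — add not (not U or U), not V.
        not (not U or U): α-rule — add not not U, not U.
        × closes — contains both U and not U.
      branch 2.2 (add not not U):
        not not (W implies not Z): β-rule — branch into not W  //  not Z.
          branch 2.2.1 (add not W):
            ○ open, literals {U=1, W=0}.
          branch 2.2.2 (add not Z):
            ○ open, literals {U=1, Z=0}.
3 branches closed, 5 open.
Each open branch fixes some atoms; the unmentioned ones are free. Counting distinct full assignments: branch {U=0, W=1, X=1, Z=1} (Y, V) contributes 4 new; branch {U=0, W=1, Z=1} (Y, X, V) contributes 4 new; branch {U=0, V=1, W=1, Z=1} (Y, X) contributes 0 new; branch {U=1, W=0} (Y, X, V, Z) contributes 16 new; branch {U=1, Z=0} (W, Y, X, V) contributes 8 new. Total: 32.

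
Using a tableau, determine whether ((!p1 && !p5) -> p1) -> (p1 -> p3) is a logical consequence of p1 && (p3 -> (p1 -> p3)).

Initial set: {(p1 && (p3 -> (p1 -> p3))); !(((!p1 && !p5) -> p1) -> (p1 -> p3))}.
(p1 && (p3 -> (p1 -> p3))): α-rule — add p1, (p3 -> (p1 -> p3)).
!(((!p1 && !p5) -> p1) -> (p1 -> p3)): α-rule — add ((!p1 && !p5) -> p1), !(p1 -> p3).
!(p1 -> p3): α-rule — add p1, !p3.
(p3 -> (p1 -> p3)): β-rule — branch into !p3  //  (p1 -> p3).
  branch 1 (add !p3):
    ((!p1 && !p5) -> p1): β-rule — branch into !(!p1 && !p5)  //  p1.
      branch 1.1 (add !(!p1 && !p5)):
        !(!p1 && !p5): β-rule — branch into !!p1  //  !!p5.
          branch 1.1.1 (add !!p1):
            ○ open, literals {p1=true, p3=false}.
          branch 1.1.2 (add !!p5):
            ○ open, literals {p1=true, p3=false, p5=true}.
      branch 1.2 (add p1):
        ○ open, literals {p1=true, p3=false}.
  branch 2 (add (p1 -> p3)):
    ((!p1 && !p5) -> p1): β-rule — branch into !(!p1 && !p5)  //  p1.
      branch 2.1 (add !(!p1 && !p5)):
        (p1 -> p3): β-rule — branch into !p1  //  p3.
          branch 2.1.1 (add !p1):
            × closes — contains both p1 and !p1.
          branch 2.1.2 (add p3):
            × closes — contains both p3 and !p3.
      branch 2.2 (add p1):
        (p1 -> p3): β-rule — branch into !p1  //  p3.
          branch 2.2.1 (add !p1):
            × closes — contains both p1 and !p1.
          branch 2.2.2 (add p3):
            × closes — contains both p3 and !p3.
4 branches closed, 3 open.
An open branch gives a countermodel: p1=true, p3=false (unmentioned atoms arbitrary); the premises hold there but the conclusion fails.

No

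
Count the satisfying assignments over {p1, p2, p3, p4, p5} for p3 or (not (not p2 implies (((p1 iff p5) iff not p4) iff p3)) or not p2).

24

Initial set: {(p3 or (not (not p2 implies (((p1 iff p5) iff not p4) iff p3)) or not p2))}.
(p3 or (not (not p2 implies (((p1 iff p5) iff not p4) iff p3)) or not p2)): β-rule — branch into p3  //  (not (not p2 implies (((p1 iff p5) iff not p4) iff p3)) or not p2).
  branch 1 (add p3):
    ○ open, literals {p3=T}.
  branch 2 (add (not (not p2 implies (((p1 iff p5) iff not p4) iff p3)) or not p2)):
    (not (not p2 implies (((p1 iff p5) iff not p4) iff p3)) or not p2): β-rule — branch into not (not p2 implies (((p1 iff p5) iff not p4) iff p3))  //  not p2.
      branch 2.1 (add not (not p2 implies (((p1 iff p5) iff not p4) iff p3))):
        not (not p2 implies (((p1 iff p5) iff not p4) iff p3)): α-rule — add not p2, not (((p1 iff p5) iff not p4) iff p3).
        not (((p1 iff p5) iff not p4) iff p3): β-rule — branch into ((p1 iff p5) iff not p4), not p3  //  not ((p1 iff p5) iff not p4), p3.
          branch 2.1.1 (add ((p1 iff p5) iff not p4), not p3):
            ((p1 iff p5) iff not p4): β-rule — branch into (p1 iff p5), not p4  //  not (p1 iff p5), not not p4.
              branch 2.1.1.1 (add (p1 iff p5), not p4):
                (p1 iff p5): β-rule — branch into p1, p5  //  not p1, not p5.
                  branch 2.1.1.1.1 (add p1, p5):
                    ○ open, literals {p1=T, p2=F, p3=F, p4=F, p5=T}.
                  branch 2.1.1.1.2 (add not p1, not p5):
                    ○ open, literals {p1=F, p2=F, p3=F, p4=F, p5=F}.
              branch 2.1.1.2 (add not (p1 iff p5), not not p4):
                not (p1 iff p5): β-rule — branch into p1, not p5  //  not p1, p5.
                  branch 2.1.1.2.1 (add p1, not p5):
                    ○ open, literals {p1=T, p2=F, p3=F, p4=T, p5=F}.
                  branch 2.1.1.2.2 (add not p1, p5):
                    ○ open, literals {p1=F, p2=F, p3=F, p4=T, p5=T}.
          branch 2.1.2 (add not ((p1 iff p5) iff not p4), p3):
            not ((p1 iff p5) iff not p4): β-rule — branch into (p1 iff p5), not not p4  //  not (p1 iff p5), not p4.
              branch 2.1.2.1 (add (p1 iff p5), not not p4):
                (p1 iff p5): β-rule — branch into p1, p5  //  not p1, not p5.
                  branch 2.1.2.1.1 (add p1, p5):
                    ○ open, literals {p1=T, p2=F, p3=T, p4=T, p5=T}.
                  branch 2.1.2.1.2 (add not p1, not p5):
                    ○ open, literals {p1=F, p2=F, p3=T, p4=T, p5=F}.
              branch 2.1.2.2 (add not (p1 iff p5), not p4):
                not (p1 iff p5): β-rule — branch into p1, not p5  //  not p1, p5.
                  branch 2.1.2.2.1 (add p1, not p5):
                    ○ open, literals {p1=T, p2=F, p3=T, p4=F, p5=F}.
                  branch 2.1.2.2.2 (add not p1, p5):
                    ○ open, literals {p1=F, p2=F, p3=T, p4=F, p5=T}.
      branch 2.2 (add not p2):
        ○ open, literals {p2=F}.
0 branches closed, 10 open.
Each open branch fixes some atoms; the unmentioned ones are free. Counting distinct full assignments: branch {p3=T} (p1, p2, p4, p5) contributes 16 new; branch {p1=T, p2=F, p3=F, p4=F, p5=T} (none free) contributes 1 new; branch {p1=F, p2=F, p3=F, p4=F, p5=F} (none free) contributes 1 new; branch {p1=T, p2=F, p3=F, p4=T, p5=F} (none free) contributes 1 new; branch {p1=F, p2=F, p3=F, p4=T, p5=T} (none free) contributes 1 new; branch {p1=T, p2=F, p3=T, p4=T, p5=T} (none free) contributes 0 new; branch {p1=F, p2=F, p3=T, p4=T, p5=F} (none free) contributes 0 new; branch {p1=T, p2=F, p3=T, p4=F, p5=F} (none free) contributes 0 new; branch {p1=F, p2=F, p3=T, p4=F, p5=T} (none free) contributes 0 new; branch {p2=F} (p1, p3, p4, p5) contributes 4 new. Total: 24.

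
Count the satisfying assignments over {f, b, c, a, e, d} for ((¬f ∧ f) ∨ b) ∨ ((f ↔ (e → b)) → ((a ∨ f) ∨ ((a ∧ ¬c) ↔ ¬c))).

Initial set: {T (((¬f ∧ f) ∨ b) ∨ ((f ↔ (e → b)) → ((a ∨ f) ∨ ((a ∧ ¬c) ↔ ¬c))))}.
T (((¬f ∧ f) ∨ b) ∨ ((f ↔ (e → b)) → ((a ∨ f) ∨ ((a ∧ ¬c) ↔ ¬c)))): β-rule — branch into T ((¬f ∧ f) ∨ b)  //  T ((f ↔ (e → b)) → ((a ∨ f) ∨ ((a ∧ ¬c) ↔ ¬c))).
  branch 1 (add T ((¬f ∧ f) ∨ b)):
    T ((¬f ∧ f) ∨ b): β-rule — branch into T (¬f ∧ f)  //  T b.
      branch 1.1 (add T (¬f ∧ f)):
        T (¬f ∧ f): α-rule — add T ¬f, T f.
        × closes — contains both f and ¬f.
      branch 1.2 (add T b):
        ○ open, literals {b=T}.
  branch 2 (add T ((f ↔ (e → b)) → ((a ∨ f) ∨ ((a ∧ ¬c) ↔ ¬c)))):
    T ((f ↔ (e → b)) → ((a ∨ f) ∨ ((a ∧ ¬c) ↔ ¬c))): β-rule — branch into F (f ↔ (e → b))  //  T ((a ∨ f) ∨ ((a ∧ ¬c) ↔ ¬c)).
      branch 2.1 (add F (f ↔ (e → b))):
        F (f ↔ (e → b)): β-rule — branch into T f, F (e → b)  //  F f, T (e → b).
          branch 2.1.1 (add T f, F (e → b)):
            F (e → b): α-rule — add T e, F b.
            ○ open, literals {b=F, e=T, f=T}.
          branch 2.1.2 (add F f, T (e → b)):
            T (e → b): β-rule — branch into F e  //  T b.
              branch 2.1.2.1 (add F e):
                ○ open, literals {e=F, f=F}.
              branch 2.1.2.2 (add T b):
                ○ open, literals {b=T, f=F}.
      branch 2.2 (add T ((a ∨ f) ∨ ((a ∧ ¬c) ↔ ¬c))):
        T ((a ∨ f) ∨ ((a ∧ ¬c) ↔ ¬c)): β-rule — branch into T (a ∨ f)  //  T ((a ∧ ¬c) ↔ ¬c).
          branch 2.2.1 (add T (a ∨ f)):
            T (a ∨ f): β-rule — branch into T a  //  T f.
              branch 2.2.1.1 (add T a):
                ○ open, literals {a=T}.
              branch 2.2.1.2 (add T f):
                ○ open, literals {f=T}.
          branch 2.2.2 (add T ((a ∧ ¬c) ↔ ¬c)):
            T ((a ∧ ¬c) ↔ ¬c): β-rule — branch into T (a ∧ ¬c), T ¬c  //  F (a ∧ ¬c), F ¬c.
              branch 2.2.2.1 (add T (a ∧ ¬c), T ¬c):
                T (a ∧ ¬c): α-rule — add T a, T ¬c.
                ○ open, literals {a=T, c=F}.
              branch 2.2.2.2 (add F (a ∧ ¬c), F ¬c):
                F (a ∧ ¬c): β-rule — branch into F a  //  F ¬c.
                  branch 2.2.2.2.1 (add F a):
                    ○ open, literals {a=F, c=T}.
                  branch 2.2.2.2.2 (add F ¬c):
                    ○ open, literals {c=T}.
1 branch closed, 9 open.
Each open branch fixes some atoms; the unmentioned ones are free. Counting distinct full assignments: branch {b=T} (f, c, a, e, d) contributes 32 new; branch {b=F, e=T, f=T} (c, a, d) contributes 8 new; branch {e=F, f=F} (b, c, a, d) contributes 8 new; branch {b=T, f=F} (c, a, e, d) contributes 0 new; branch {a=T} (f, b, c, e, d) contributes 8 new; branch {f=T} (b, c, a, e, d) contributes 4 new; branch {a=T, c=F} (f, b, e, d) contributes 0 new; branch {a=F, c=T} (f, b, e, d) contributes 2 new; branch {c=T} (f, b, a, e, d) contributes 0 new. Total: 62.

62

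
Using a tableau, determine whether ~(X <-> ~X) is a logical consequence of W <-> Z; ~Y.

Yes

Initial set: {(W <-> Z); ~Y; ~~(X <-> ~X)}.
(W <-> Z): β-rule — branch into W, Z  //  ~W, ~Z.
  branch 1 (add W, Z):
    ~~(X <-> ~X): β-rule — branch into X, ~X  //  ~X, ~~X.
      branch 1.1 (add X, ~X):
        × closes — contains both X and ~X.
      branch 1.2 (add ~X, ~~X):
        × closes — contains both X and ~X.
  branch 2 (add ~W, ~Z):
    ~~(X <-> ~X): β-rule — branch into X, ~X  //  ~X, ~~X.
      branch 2.1 (add X, ~X):
        × closes — contains both X and ~X.
      branch 2.2 (add ~X, ~~X):
        × closes — contains both X and ~X.
All 4 branches close.
Every branch closed, so the premises entail the conclusion.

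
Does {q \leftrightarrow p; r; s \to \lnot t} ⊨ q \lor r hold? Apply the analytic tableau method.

Yes

Initial set: {(q \leftrightarrow p); r; (s \to \lnot t); \lnot (q \lor r)}.
\lnot (q \lor r): α-rule — add \lnot q, \lnot r.
× closes — contains both r and \lnot r.
All 1 branch closes.
Every branch closed, so the premises entail the conclusion.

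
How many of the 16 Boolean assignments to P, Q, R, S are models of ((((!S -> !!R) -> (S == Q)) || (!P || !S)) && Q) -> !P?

12

Initial set: {(((((!S -> !!R) -> (S == Q)) || (!P || !S)) && Q) -> !P)}.
(((((!S -> !!R) -> (S == Q)) || (!P || !S)) && Q) -> !P): β-rule — branch into !((((!S -> !!R) -> (S == Q)) || (!P || !S)) && Q)  //  !P.
  branch 1 (add !((((!S -> !!R) -> (S == Q)) || (!P || !S)) && Q)):
    !((((!S -> !!R) -> (S == Q)) || (!P || !S)) && Q): β-rule — branch into !(((!S -> !!R) -> (S == Q)) || (!P || !S))  //  !Q.
      branch 1.1 (add !(((!S -> !!R) -> (S == Q)) || (!P || !S))):
        !(((!S -> !!R) -> (S == Q)) || (!P || !S)): α-rule — add !((!S -> !!R) -> (S == Q)), !(!P || !S).
        !((!S -> !!R) -> (S == Q)): α-rule — add (!S -> !!R), !(S == Q).
        !(!P || !S): α-rule — add !!P, !!S.
        (!S -> !!R): β-rule — branch into !!S  //  !!R.
          branch 1.1.1 (add !!S):
            !(S == Q): β-rule — branch into S, !Q  //  !S, Q.
              branch 1.1.1.1 (add S, !Q):
                ○ open, literals {P=T, Q=F, S=T}.
              branch 1.1.1.2 (add !S, Q):
                × closes — contains both S and !S.
          branch 1.1.2 (add !!R):
            !!R: drop double negation, giving R.
            !(S == Q): β-rule — branch into S, !Q  //  !S, Q.
              branch 1.1.2.1 (add S, !Q):
                ○ open, literals {P=T, Q=F, R=T, S=T}.
              branch 1.1.2.2 (add !S, Q):
                × closes — contains both S and !S.
      branch 1.2 (add !Q):
        ○ open, literals {Q=F}.
  branch 2 (add !P):
    ○ open, literals {P=F}.
2 branches closed, 4 open.
Each open branch fixes some atoms; the unmentioned ones are free. Counting distinct full assignments: branch {P=T, Q=F, S=T} (R) contributes 2 new; branch {P=T, Q=F, R=T, S=T} (none free) contributes 0 new; branch {Q=F} (P, R, S) contributes 6 new; branch {P=F} (Q, R, S) contributes 4 new. Total: 12.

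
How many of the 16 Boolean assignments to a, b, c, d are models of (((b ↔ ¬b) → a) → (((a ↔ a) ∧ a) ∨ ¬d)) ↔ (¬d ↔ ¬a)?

Initial set: {((((b ↔ ¬b) → a) → (((a ↔ a) ∧ a) ∨ ¬d)) ↔ (¬d ↔ ¬a))}.
((((b ↔ ¬b) → a) → (((a ↔ a) ∧ a) ∨ ¬d)) ↔ (¬d ↔ ¬a)): β-rule — branch into (((b ↔ ¬b) → a) → (((a ↔ a) ∧ a) ∨ ¬d)), (¬d ↔ ¬a)  //  ¬(((b ↔ ¬b) → a) → (((a ↔ a) ∧ a) ∨ ¬d)), ¬(¬d ↔ ¬a).
  branch 1 (add (((b ↔ ¬b) → a) → (((a ↔ a) ∧ a) ∨ ¬d)), (¬d ↔ ¬a)):
    (((b ↔ ¬b) → a) → (((a ↔ a) ∧ a) ∨ ¬d)): β-rule — branch into ¬((b ↔ ¬b) → a)  //  (((a ↔ a) ∧ a) ∨ ¬d).
      branch 1.1 (add ¬((b ↔ ¬b) → a)):
        ¬((b ↔ ¬b) → a): α-rule — add (b ↔ ¬b), ¬a.
        (¬d ↔ ¬a): β-rule — branch into ¬d, ¬a  //  ¬¬d, ¬¬a.
          branch 1.1.1 (add ¬d, ¬a):
            (b ↔ ¬b): β-rule — branch into b, ¬b  //  ¬b, ¬¬b.
              branch 1.1.1.1 (add b, ¬b):
                × closes — contains both b and ¬b.
              branch 1.1.1.2 (add ¬b, ¬¬b):
                × closes — contains both b and ¬b.
          branch 1.1.2 (add ¬¬d, ¬¬a):
            × closes — contains both a and ¬a.
      branch 1.2 (add (((a ↔ a) ∧ a) ∨ ¬d)):
        (¬d ↔ ¬a): β-rule — branch into ¬d, ¬a  //  ¬¬d, ¬¬a.
          branch 1.2.1 (add ¬d, ¬a):
            (((a ↔ a) ∧ a) ∨ ¬d): β-rule — branch into ((a ↔ a) ∧ a)  //  ¬d.
              branch 1.2.1.1 (add ((a ↔ a) ∧ a)):
                ((a ↔ a) ∧ a): α-rule — add (a ↔ a), a.
                × closes — contains both a and ¬a.
              branch 1.2.1.2 (add ¬d):
                ○ open, literals {a=0, d=0}.
          branch 1.2.2 (add ¬¬d, ¬¬a):
            (((a ↔ a) ∧ a) ∨ ¬d): β-rule — branch into ((a ↔ a) ∧ a)  //  ¬d.
              branch 1.2.2.1 (add ((a ↔ a) ∧ a)):
                ((a ↔ a) ∧ a): α-rule — add (a ↔ a), a.
                (a ↔ a): β-rule — branch into a, a  //  ¬a, ¬a.
                  branch 1.2.2.1.1 (add a, a):
                    ○ open, literals {a=1, d=1}.
                  branch 1.2.2.1.2 (add ¬a, ¬a):
                    × closes — contains both a and ¬a.
              branch 1.2.2.2 (add ¬d):
                × closes — contains both d and ¬d.
  branch 2 (add ¬(((b ↔ ¬b) → a) → (((a ↔ a) ∧ a) ∨ ¬d)), ¬(¬d ↔ ¬a)):
    ¬(((b ↔ ¬b) → a) → (((a ↔ a) ∧ a) ∨ ¬d)): α-rule — add ((b ↔ ¬b) → a), ¬(((a ↔ a) ∧ a) ∨ ¬d).
    ¬(((a ↔ a) ∧ a) ∨ ¬d): α-rule — add ¬((a ↔ a) ∧ a), ¬¬d.
    ¬(¬d ↔ ¬a): β-rule — branch into ¬d, ¬¬a  //  ¬¬d, ¬a.
      branch 2.1 (add ¬d, ¬¬a):
        × closes — contains both d and ¬d.
      branch 2.2 (add ¬¬d, ¬a):
        ((b ↔ ¬b) → a): β-rule — branch into ¬(b ↔ ¬b)  //  a.
          branch 2.2.1 (add ¬(b ↔ ¬b)):
            ¬((a ↔ a) ∧ a): β-rule — branch into ¬(a ↔ a)  //  ¬a.
              branch 2.2.1.1 (add ¬(a ↔ a)):
                ¬(b ↔ ¬b): β-rule — branch into b, ¬¬b  //  ¬b, ¬b.
                  branch 2.2.1.1.1 (add b, ¬¬b):
                    ¬(a ↔ a): β-rule — branch into a, ¬a  //  ¬a, a.
                      branch 2.2.1.1.1.1 (add a, ¬a):
                        × closes — contains both a and ¬a.
                      branch 2.2.1.1.1.2 (add ¬a, a):
                        × closes — contains both a and ¬a.
                  branch 2.2.1.1.2 (add ¬b, ¬b):
                    ¬(a ↔ a): β-rule — branch into a, ¬a  //  ¬a, a.
                      branch 2.2.1.1.2.1 (add a, ¬a):
                        × closes — contains both a and ¬a.
                      branch 2.2.1.1.2.2 (add ¬a, a):
                        × closes — contains both a and ¬a.
              branch 2.2.1.2 (add ¬a):
                ¬(b ↔ ¬b): β-rule — branch into b, ¬¬b  //  ¬b, ¬b.
                  branch 2.2.1.2.1 (add b, ¬¬b):
                    ○ open, literals {a=0, b=1, d=1}.
                  branch 2.2.1.2.2 (add ¬b, ¬b):
                    ○ open, literals {a=0, b=0, d=1}.
          branch 2.2.2 (add a):
            × closes — contains both a and ¬a.
12 branches closed, 4 open.
Each open branch fixes some atoms; the unmentioned ones are free. Counting distinct full assignments: branch {a=0, d=0} (b, c) contributes 4 new; branch {a=1, d=1} (b, c) contributes 4 new; branch {a=0, b=1, d=1} (c) contributes 2 new; branch {a=0, b=0, d=1} (c) contributes 2 new. Total: 12.

12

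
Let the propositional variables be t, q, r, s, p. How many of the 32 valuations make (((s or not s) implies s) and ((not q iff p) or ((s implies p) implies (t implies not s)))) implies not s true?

18

Initial set: {((((s or not s) implies s) and ((not q iff p) or ((s implies p) implies (t implies not s)))) implies not s)}.
((((s or not s) implies s) and ((not q iff p) or ((s implies p) implies (t implies not s)))) implies not s): β-rule — branch into not (((s or not s) implies s) and ((not q iff p) or ((s implies p) implies (t implies not s))))  //  not s.
  branch 1 (add not (((s or not s) implies s) and ((not q iff p) or ((s implies p) implies (t implies not s))))):
    not (((s or not s) implies s) and ((not q iff p) or ((s implies p) implies (t implies not s)))): β-rule — branch into not ((s or not s) implies s)  //  not ((not q iff p) or ((s implies p) implies (t implies not s))).
      branch 1.1 (add not ((s or not s) implies s)):
        not ((s or not s) implies s): α-rule — add (s or not s), not s.
        (s or not s): β-rule — branch into s  //  not s.
          branch 1.1.1 (add s):
            × closes — contains both s and not s.
          branch 1.1.2 (add not s):
            ○ open, literals {s=F}.
      branch 1.2 (add not ((not q iff p) or ((s implies p) implies (t implies not s)))):
        not ((not q iff p) or ((s implies p) implies (t implies not s))): α-rule — add not (not q iff p), not ((s implies p) implies (t implies not s)).
        not ((s implies p) implies (t implies not s)): α-rule — add (s implies p), not (t implies not s).
        not (t implies not s): α-rule — add t, not not s.
        not (not q iff p): β-rule — branch into not q, not p  //  not not q, p.
          branch 1.2.1 (add not q, not p):
            (s implies p): β-rule — branch into not s  //  p.
              branch 1.2.1.1 (add not s):
                × closes — contains both s and not s.
              branch 1.2.1.2 (add p):
                × closes — contains both p and not p.
          branch 1.2.2 (add not not q, p):
            (s implies p): β-rule — branch into not s  //  p.
              branch 1.2.2.1 (add not s):
                × closes — contains both s and not s.
              branch 1.2.2.2 (add p):
                ○ open, literals {p=T, q=T, s=T, t=T}.
  branch 2 (add not s):
    ○ open, literals {s=F}.
4 branches closed, 3 open.
Each open branch fixes some atoms; the unmentioned ones are free. Counting distinct full assignments: branch {s=F} (t, q, r, p) contributes 16 new; branch {p=T, q=T, s=T, t=T} (r) contributes 2 new; branch {s=F} (t, q, r, p) contributes 0 new. Total: 18.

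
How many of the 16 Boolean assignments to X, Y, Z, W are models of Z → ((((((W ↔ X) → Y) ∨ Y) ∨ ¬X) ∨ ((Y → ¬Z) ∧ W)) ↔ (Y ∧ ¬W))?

Initial set: {(Z → ((((((W ↔ X) → Y) ∨ Y) ∨ ¬X) ∨ ((Y → ¬Z) ∧ W)) ↔ (Y ∧ ¬W)))}.
(Z → ((((((W ↔ X) → Y) ∨ Y) ∨ ¬X) ∨ ((Y → ¬Z) ∧ W)) ↔ (Y ∧ ¬W))): β-rule — branch into ¬Z  //  ((((((W ↔ X) → Y) ∨ Y) ∨ ¬X) ∨ ((Y → ¬Z) ∧ W)) ↔ (Y ∧ ¬W)).
  branch 1 (add ¬Z):
    ○ open, literals {Z=false}.
  branch 2 (add ((((((W ↔ X) → Y) ∨ Y) ∨ ¬X) ∨ ((Y → ¬Z) ∧ W)) ↔ (Y ∧ ¬W))):
    ((((((W ↔ X) → Y) ∨ Y) ∨ ¬X) ∨ ((Y → ¬Z) ∧ W)) ↔ (Y ∧ ¬W)): β-rule — branch into (((((W ↔ X) → Y) ∨ Y) ∨ ¬X) ∨ ((Y → ¬Z) ∧ W)), (Y ∧ ¬W)  //  ¬(((((W ↔ X) → Y) ∨ Y) ∨ ¬X) ∨ ((Y → ¬Z) ∧ W)), ¬(Y ∧ ¬W).
      branch 2.1 (add (((((W ↔ X) → Y) ∨ Y) ∨ ¬X) ∨ ((Y → ¬Z) ∧ W)), (Y ∧ ¬W)):
        (Y ∧ ¬W): α-rule — add Y, ¬W.
        (((((W ↔ X) → Y) ∨ Y) ∨ ¬X) ∨ ((Y → ¬Z) ∧ W)): β-rule — branch into ((((W ↔ X) → Y) ∨ Y) ∨ ¬X)  //  ((Y → ¬Z) ∧ W).
          branch 2.1.1 (add ((((W ↔ X) → Y) ∨ Y) ∨ ¬X)):
            ((((W ↔ X) → Y) ∨ Y) ∨ ¬X): β-rule — branch into (((W ↔ X) → Y) ∨ Y)  //  ¬X.
              branch 2.1.1.1 (add (((W ↔ X) → Y) ∨ Y)):
                (((W ↔ X) → Y) ∨ Y): β-rule — branch into ((W ↔ X) → Y)  //  Y.
                  branch 2.1.1.1.1 (add ((W ↔ X) → Y)):
                    ((W ↔ X) → Y): β-rule — branch into ¬(W ↔ X)  //  Y.
                      branch 2.1.1.1.1.1 (add ¬(W ↔ X)):
                        ¬(W ↔ X): β-rule — branch into W, ¬X  //  ¬W, X.
                          branch 2.1.1.1.1.1.1 (add W, ¬X):
                            × closes — contains both W and ¬W.
                          branch 2.1.1.1.1.1.2 (add ¬W, X):
                            ○ open, literals {W=false, X=true, Y=true}.
                      branch 2.1.1.1.1.2 (add Y):
                        ○ open, literals {W=false, Y=true}.
                  branch 2.1.1.1.2 (add Y):
                    ○ open, literals {W=false, Y=true}.
              branch 2.1.1.2 (add ¬X):
                ○ open, literals {W=false, X=false, Y=true}.
          branch 2.1.2 (add ((Y → ¬Z) ∧ W)):
            ((Y → ¬Z) ∧ W): α-rule — add (Y → ¬Z), W.
            × closes — contains both W and ¬W.
      branch 2.2 (add ¬(((((W ↔ X) → Y) ∨ Y) ∨ ¬X) ∨ ((Y → ¬Z) ∧ W)), ¬(Y ∧ ¬W)):
        ¬(((((W ↔ X) → Y) ∨ Y) ∨ ¬X) ∨ ((Y → ¬Z) ∧ W)): α-rule — add ¬((((W ↔ X) → Y) ∨ Y) ∨ ¬X), ¬((Y → ¬Z) ∧ W).
        ¬((((W ↔ X) → Y) ∨ Y) ∨ ¬X): α-rule — add ¬(((W ↔ X) → Y) ∨ Y), ¬¬X.
        ¬(((W ↔ X) → Y) ∨ Y): α-rule — add ¬((W ↔ X) → Y), ¬Y.
        ¬((W ↔ X) → Y): α-rule — add (W ↔ X), ¬Y.
        ¬(Y ∧ ¬W): β-rule — branch into ¬Y  //  ¬¬W.
          branch 2.2.1 (add ¬Y):
            ¬((Y → ¬Z) ∧ W): β-rule — branch into ¬(Y → ¬Z)  //  ¬W.
              branch 2.2.1.1 (add ¬(Y → ¬Z)):
                ¬(Y → ¬Z): α-rule — add Y, ¬¬Z.
                × closes — contains both Y and ¬Y.
              branch 2.2.1.2 (add ¬W):
                (W ↔ X): β-rule — branch into W, X  //  ¬W, ¬X.
                  branch 2.2.1.2.1 (add W, X):
                    × closes — contains both W and ¬W.
                  branch 2.2.1.2.2 (add ¬W, ¬X):
                    × closes — contains both X and ¬X.
          branch 2.2.2 (add ¬¬W):
            ¬((Y → ¬Z) ∧ W): β-rule — branch into ¬(Y → ¬Z)  //  ¬W.
              branch 2.2.2.1 (add ¬(Y → ¬Z)):
                ¬(Y → ¬Z): α-rule — add Y, ¬¬Z.
                × closes — contains both Y and ¬Y.
              branch 2.2.2.2 (add ¬W):
                × closes — contains both W and ¬W.
7 branches closed, 5 open.
Each open branch fixes some atoms; the unmentioned ones are free. Counting distinct full assignments: branch {Z=false} (X, Y, W) contributes 8 new; branch {W=false, X=true, Y=true} (Z) contributes 1 new; branch {W=false, Y=true} (X, Z) contributes 1 new; branch {W=false, Y=true} (X, Z) contributes 0 new; branch {W=false, X=false, Y=true} (Z) contributes 0 new. Total: 10.

10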